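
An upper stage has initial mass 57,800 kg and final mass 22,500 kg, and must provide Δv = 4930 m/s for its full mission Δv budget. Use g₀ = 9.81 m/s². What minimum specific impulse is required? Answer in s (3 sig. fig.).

Isp ≈ 533 s

ln(m₀/m_f) = ln(57800/22500) = ln(2.569) = 0.9435.
From the ideal rocket equation, v_e = Δv / ln(m₀/m_f) = 4930 / 0.9435 = 5225.4 m/s.
Isp = v_e / g₀ = 5225.4 / 9.81 = 532.7 s.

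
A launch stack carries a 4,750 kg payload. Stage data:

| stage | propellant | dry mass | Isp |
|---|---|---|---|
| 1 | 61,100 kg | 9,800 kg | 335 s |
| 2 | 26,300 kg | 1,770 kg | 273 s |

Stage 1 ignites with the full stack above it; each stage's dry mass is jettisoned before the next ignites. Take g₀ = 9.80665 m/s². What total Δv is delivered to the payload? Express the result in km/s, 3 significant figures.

Ignition mass of stage 1 = 61,100+9,800 + 26,300+1,770 + 4,750 = 103,720 kg.
Stage 1: m₀ = 103,720 kg, m_f = 103,720 − 61,100 = 42,620 kg; Δv = 335×9.80665×ln(2.434) = 3285.2×0.8894 ≈ 2922 m/s.
Stage 2: m₀ = 32,820 kg, m_f = 32,820 − 26,300 = 6,520 kg; Δv = 273×9.80665×ln(5.034) = 2677.2×1.6162 ≈ 4327 m/s.
Total Δv = 2922 + 4327 = 7249 m/s.

Δv ≈ 7.25 km/s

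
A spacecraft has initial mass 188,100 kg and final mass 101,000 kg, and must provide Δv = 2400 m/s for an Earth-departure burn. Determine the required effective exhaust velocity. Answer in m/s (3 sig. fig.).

ln(m₀/m_f) = ln(188100/101000) = ln(1.862) = 0.6219.
Using Δv = v_e ln(m₀/m_f): v_e = Δv / ln(m₀/m_f) = 2400 / 0.6219 = 3859.4 m/s.

v_e ≈ 3860 m/s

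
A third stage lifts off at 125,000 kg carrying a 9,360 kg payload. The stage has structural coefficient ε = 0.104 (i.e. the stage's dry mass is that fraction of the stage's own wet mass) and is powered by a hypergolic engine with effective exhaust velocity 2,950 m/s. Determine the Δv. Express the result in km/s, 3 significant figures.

Δv ≈ 5.21 km/s

Stage wet mass = m₀ − payload = 125,000 − 9,360 = 115,640 kg.
Stage dry mass = ε × stage wet mass = 0.104 × 115,640 = 12,026.6 kg.
Burnout mass m_f = stage dry + payload = 12,026.6 + 9,360 = 21,386.6 kg.
Δv = v_e · ln(125,000/21,386.6) = 2950.0 × ln(5.845) = 2950.0 × 1.7655 ≈ 5208 m/s.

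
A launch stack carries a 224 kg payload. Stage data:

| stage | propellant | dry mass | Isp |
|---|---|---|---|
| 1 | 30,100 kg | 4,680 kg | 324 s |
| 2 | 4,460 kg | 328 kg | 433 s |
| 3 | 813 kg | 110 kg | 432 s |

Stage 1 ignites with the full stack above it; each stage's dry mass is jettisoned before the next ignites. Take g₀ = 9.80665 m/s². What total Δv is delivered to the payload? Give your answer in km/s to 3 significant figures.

Δv ≈ 15.4 km/s

Ignition mass of stage 1 = 30,100+4,680 + 4,460+328 + 813+110 + 224 = 40,715 kg.
Stage 1: m₀ = 40,715 kg, m_f = 40,715 − 30,100 = 10,615 kg; Δv = 324×9.80665×ln(3.836) = 3177.4×1.3443 ≈ 4271 m/s.
Stage 2: m₀ = 5,935 kg, m_f = 5,935 − 4,460 = 1,475 kg; Δv = 433×9.80665×ln(4.024) = 4246.3×1.3922 ≈ 5912 m/s.
Stage 3: m₀ = 1,147 kg, m_f = 1,147 − 813 = 334 kg; Δv = 432×9.80665×ln(3.434) = 4236.5×1.2338 ≈ 5227 m/s.
Total Δv = 4271 + 5912 + 5227 = 15410 m/s.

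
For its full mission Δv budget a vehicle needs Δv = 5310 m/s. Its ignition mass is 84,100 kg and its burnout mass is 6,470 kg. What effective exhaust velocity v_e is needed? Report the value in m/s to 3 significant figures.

v_e ≈ 2070 m/s

ln(m₀/m_f) = ln(84100/6470) = ln(13) = 2.5648.
v_e = Δv / ln(m₀/m_f) = 5310 / 2.5648 = 2070.3 m/s.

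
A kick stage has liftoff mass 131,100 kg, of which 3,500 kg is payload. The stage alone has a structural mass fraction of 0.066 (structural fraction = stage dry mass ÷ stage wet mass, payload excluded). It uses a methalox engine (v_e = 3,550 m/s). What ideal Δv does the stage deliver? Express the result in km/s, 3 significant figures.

Δv ≈ 8.51 km/s

Stage wet mass = m₀ − payload = 131,100 − 3,500 = 127,600 kg.
Stage dry mass = ε × stage wet mass = 0.066 × 127,600 = 8,421.6 kg.
Burnout mass m_f = stage dry + payload = 8,421.6 + 3,500 = 11,921.6 kg.
Δv = v_e · ln(131,100/11,921.6) = 3550.0 × ln(11) = 3550.0 × 2.3976 ≈ 8512 m/s.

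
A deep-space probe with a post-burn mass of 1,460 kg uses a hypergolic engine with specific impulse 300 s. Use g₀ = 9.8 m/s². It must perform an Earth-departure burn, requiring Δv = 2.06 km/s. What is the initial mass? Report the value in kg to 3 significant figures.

v_e = Isp · g₀ = 300 × 9.8 = 2940.0 m/s.
Rocket equation: m₀/m_f = exp(Δv / v_e) = exp(2060 / 2940.0) = exp(0.7007) = 2.0151.
m₀ = m_f × 2.0151 = 1,460 × 2.0151 = 2,942.05 kg.

initial mass ≈ 2940 kg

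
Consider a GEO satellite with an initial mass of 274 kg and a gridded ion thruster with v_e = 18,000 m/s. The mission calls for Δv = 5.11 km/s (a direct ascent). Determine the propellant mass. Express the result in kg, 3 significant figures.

From the ideal rocket equation, m₀/m_f = exp(Δv / v_e) = exp(5110 / 18000.0) = exp(0.2839) = 1.3283.
m_f = 274 / 1.3283 = 206.279 kg, so propellant = m₀ − m_f = 274 − 206.279 = 67.721 kg.

propellant mass ≈ 67.7 kg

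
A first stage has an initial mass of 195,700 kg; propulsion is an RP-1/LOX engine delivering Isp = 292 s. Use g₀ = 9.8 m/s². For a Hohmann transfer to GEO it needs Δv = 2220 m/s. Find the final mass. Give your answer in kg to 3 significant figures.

final mass ≈ 90100 kg

v_e = Isp · g₀ = 292 × 9.8 = 2861.6 m/s.
m₀/m_f = exp(Δv / v_e) = exp(2220 / 2861.6) = exp(0.7758) = 2.1723.
m_f = m₀ / 2.1723 = 195,700 / 2.1723 = 90,088.8 kg.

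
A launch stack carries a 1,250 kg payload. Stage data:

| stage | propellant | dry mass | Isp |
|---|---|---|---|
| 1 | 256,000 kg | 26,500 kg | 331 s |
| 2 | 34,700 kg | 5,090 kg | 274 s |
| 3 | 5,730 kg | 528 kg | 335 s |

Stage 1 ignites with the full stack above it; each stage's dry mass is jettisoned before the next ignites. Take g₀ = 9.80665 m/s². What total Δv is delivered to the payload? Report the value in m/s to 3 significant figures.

Δv ≈ 13100 m/s

Ignition mass of stage 1 = 256,000+26,500 + 34,700+5,090 + 5,730+528 + 1,250 = 329,798 kg.
Stage 1: m₀ = 329,798 kg, m_f = 329,798 − 256,000 = 73,798 kg; Δv = 331×9.80665×ln(4.469) = 3246.0×1.4971 ≈ 4860 m/s.
Stage 2: m₀ = 47,298 kg, m_f = 47,298 − 34,700 = 12,598 kg; Δv = 274×9.80665×ln(3.754) = 2687.0×1.3229 ≈ 3555 m/s.
Stage 3: m₀ = 7,508 kg, m_f = 7,508 − 5,730 = 1,778 kg; Δv = 335×9.80665×ln(4.223) = 3285.2×1.4405 ≈ 4732 m/s.
Total Δv = 4860 + 3555 + 4732 = 13147 m/s.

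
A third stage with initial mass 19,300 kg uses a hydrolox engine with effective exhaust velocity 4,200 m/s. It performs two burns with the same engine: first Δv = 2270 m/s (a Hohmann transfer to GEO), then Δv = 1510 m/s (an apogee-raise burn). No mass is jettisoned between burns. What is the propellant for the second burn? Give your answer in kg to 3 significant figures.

After the first burn: m = 19300 × exp(−2270/4200.0) = 19300 × 0.58247 = 11,241.7 kg.
After the second burn: m = 11,241.7 × exp(−1510/4200.0) = 11,241.7 × 0.69801 = 7,846.82 kg.
Second-burn propellant = 11,241.7 − 7,846.82 = 3,394.88 kg.

propellant for the second burn ≈ 3390 kg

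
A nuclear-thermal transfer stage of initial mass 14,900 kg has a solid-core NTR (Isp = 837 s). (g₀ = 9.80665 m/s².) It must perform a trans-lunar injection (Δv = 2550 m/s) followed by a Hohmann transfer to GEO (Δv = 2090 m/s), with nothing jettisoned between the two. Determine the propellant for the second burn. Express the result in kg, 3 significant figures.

propellant for the second burn ≈ 2450 kg

v_e = Isp · g₀ = 837 × 9.80665 = 8208.2 m/s.
After the first burn: m = 14900 × exp(−2550/8208.2) = 14900 × 0.73296 = 10,921.1 kg.
After the second burn: m = 10,921.1 × exp(−2090/8208.2) = 10,921.1 × 0.77521 = 8,466.15 kg.
Second-burn propellant = 10,921.1 − 8,466.15 = 2,454.95 kg.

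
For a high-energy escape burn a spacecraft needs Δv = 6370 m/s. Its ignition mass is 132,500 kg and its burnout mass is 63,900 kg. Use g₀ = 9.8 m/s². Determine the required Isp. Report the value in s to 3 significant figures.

Isp ≈ 891 s

ln(m₀/m_f) = ln(132500/63900) = ln(2.074) = 0.7293.
By the Tsiolkovsky rocket equation, v_e = Δv / ln(m₀/m_f) = 6370 / 0.7293 = 8734.8 m/s.
Isp = v_e / g₀ = 8734.8 / 9.8 = 891.3 s.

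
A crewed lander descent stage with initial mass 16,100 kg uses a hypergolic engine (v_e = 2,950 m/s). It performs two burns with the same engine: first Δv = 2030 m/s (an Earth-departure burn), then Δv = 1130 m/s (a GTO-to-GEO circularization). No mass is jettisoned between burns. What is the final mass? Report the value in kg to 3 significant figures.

After the first burn: m = 16100 × exp(−2030/2950.0) = 16100 × 0.50251 = 8,090.41 kg.
After the second burn: m = 8,090.41 × exp(−1130/2950.0) = 8,090.41 × 0.68178 = 5,515.88 kg.

final mass ≈ 5520 kg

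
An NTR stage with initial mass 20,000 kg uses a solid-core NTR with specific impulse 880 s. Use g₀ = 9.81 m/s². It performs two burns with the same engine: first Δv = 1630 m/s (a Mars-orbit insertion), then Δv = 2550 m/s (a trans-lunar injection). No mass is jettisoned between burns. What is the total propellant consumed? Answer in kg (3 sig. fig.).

v_e = Isp · g₀ = 880 × 9.81 = 8632.8 m/s.
After the first burn: m = 20000 × exp(−1630/8632.8) = 20000 × 0.82794 = 16,558.8 kg.
After the second burn: m = 16,558.8 × exp(−2550/8632.8) = 16,558.8 × 0.74424 = 12,323.7 kg.
Total propellant = m₀ − m_final = 20000 − 12,323.7 = 7,676.3 kg.

total propellant consumed ≈ 7680 kg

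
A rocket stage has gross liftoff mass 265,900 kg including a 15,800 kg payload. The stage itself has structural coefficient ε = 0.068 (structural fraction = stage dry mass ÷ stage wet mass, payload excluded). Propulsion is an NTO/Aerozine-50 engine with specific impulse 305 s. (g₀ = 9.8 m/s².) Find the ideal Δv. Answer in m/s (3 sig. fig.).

Stage wet mass = m₀ − payload = 265,900 − 15,800 = 250,100 kg.
Stage dry mass = ε × stage wet mass = 0.068 × 250,100 = 17,006.8 kg.
Burnout mass m_f = stage dry + payload = 17,006.8 + 15,800 = 32,806.8 kg.
v_e = Isp · g₀ = 305 × 9.8 = 2989.0 m/s.
By the Tsiolkovsky rocket equation, Δv = v_e · ln(265,900/32,806.8) = 2989.0 × ln(8.105) = 2989.0 × 2.0925 ≈ 6254 m/s.

Δv ≈ 6250 m/s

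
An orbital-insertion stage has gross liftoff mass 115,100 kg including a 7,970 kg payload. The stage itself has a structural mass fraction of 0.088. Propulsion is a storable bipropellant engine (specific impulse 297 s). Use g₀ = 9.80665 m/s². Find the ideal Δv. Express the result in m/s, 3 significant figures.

Stage wet mass = m₀ − payload = 115,100 − 7,970 = 107,130 kg.
Stage dry mass = ε × stage wet mass = 0.088 × 107,130 = 9,427.44 kg.
Burnout mass m_f = stage dry + payload = 9,427.44 + 7,970 = 17,397.44 kg.
v_e = Isp · g₀ = 297 × 9.80665 = 2912.6 m/s.
Using Δv = v_e ln(m₀/m_f): Δv = v_e · ln(115,100/17,397.44) = 2912.6 × ln(6.616) = 2912.6 × 1.8895 ≈ 5503 m/s.

Δv ≈ 5500 m/s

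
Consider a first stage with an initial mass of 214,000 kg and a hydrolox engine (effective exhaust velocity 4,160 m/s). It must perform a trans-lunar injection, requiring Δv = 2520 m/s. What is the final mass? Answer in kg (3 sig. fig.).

Rocket equation: m₀/m_f = exp(Δv / v_e) = exp(2520 / 4160.0) = exp(0.6058) = 1.8327.
m_f = m₀ / 1.8327 = 214,000 / 1.8327 = 116,768 kg.

final mass ≈ 117000 kg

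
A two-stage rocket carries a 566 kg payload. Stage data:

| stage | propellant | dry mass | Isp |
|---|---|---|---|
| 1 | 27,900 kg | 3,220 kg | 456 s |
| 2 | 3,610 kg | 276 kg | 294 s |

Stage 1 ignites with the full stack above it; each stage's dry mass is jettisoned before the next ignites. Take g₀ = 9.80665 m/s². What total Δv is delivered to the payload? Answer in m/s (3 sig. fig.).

Ignition mass of stage 1 = 27,900+3,220 + 3,610+276 + 566 = 35,572 kg.
Stage 1: m₀ = 35,572 kg, m_f = 35,572 − 27,900 = 7,672 kg; Δv = 456×9.80665×ln(4.637) = 4471.8×1.5340 ≈ 6860 m/s.
Stage 2: m₀ = 4,452 kg, m_f = 4,452 − 3,610 = 842 kg; Δv = 294×9.80665×ln(5.287) = 2883.2×1.6653 ≈ 4801 m/s.
Total Δv = 6860 + 4801 = 11661 m/s.

Δv ≈ 11700 m/s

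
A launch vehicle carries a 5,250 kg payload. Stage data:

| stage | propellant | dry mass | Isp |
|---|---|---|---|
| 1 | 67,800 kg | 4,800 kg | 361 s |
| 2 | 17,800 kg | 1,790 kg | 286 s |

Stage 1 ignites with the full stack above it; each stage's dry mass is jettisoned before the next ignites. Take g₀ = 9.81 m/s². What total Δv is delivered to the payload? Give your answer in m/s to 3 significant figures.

Ignition mass of stage 1 = 67,800+4,800 + 17,800+1,790 + 5,250 = 97,440 kg.
Stage 1: m₀ = 97,440 kg, m_f = 97,440 − 67,800 = 29,640 kg; Δv = 361×9.81×ln(3.287) = 3541.4×1.1901 ≈ 4215 m/s.
Stage 2: m₀ = 24,840 kg, m_f = 24,840 − 17,800 = 7,040 kg; Δv = 286×9.81×ln(3.528) = 2805.7×1.2608 ≈ 3538 m/s.
Total Δv = 4215 + 3538 = 7753 m/s.

Δv ≈ 7750 m/s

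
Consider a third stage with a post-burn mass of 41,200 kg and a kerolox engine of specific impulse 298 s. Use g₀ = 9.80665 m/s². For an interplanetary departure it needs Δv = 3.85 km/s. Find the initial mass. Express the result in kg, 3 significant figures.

initial mass ≈ 154000 kg

v_e = Isp · g₀ = 298 × 9.80665 = 2922.4 m/s.
By the Tsiolkovsky rocket equation, m₀/m_f = exp(Δv / v_e) = exp(3850 / 2922.4) = exp(1.3174) = 3.7338.
m₀ = m_f × 3.7338 = 41,200 × 3.7338 = 153,833 kg.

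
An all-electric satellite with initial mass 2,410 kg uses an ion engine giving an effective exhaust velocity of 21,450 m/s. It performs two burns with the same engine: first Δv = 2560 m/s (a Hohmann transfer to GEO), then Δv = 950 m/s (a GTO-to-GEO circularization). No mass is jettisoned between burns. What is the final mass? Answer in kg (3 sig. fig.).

After the first burn: m = 2410 × exp(−2560/21450.0) = 2410 × 0.88750 = 2,138.88 kg.
After the second burn: m = 2,138.88 × exp(−950/21450.0) = 2,138.88 × 0.95668 = 2,046.22 kg.

final mass ≈ 2050 kg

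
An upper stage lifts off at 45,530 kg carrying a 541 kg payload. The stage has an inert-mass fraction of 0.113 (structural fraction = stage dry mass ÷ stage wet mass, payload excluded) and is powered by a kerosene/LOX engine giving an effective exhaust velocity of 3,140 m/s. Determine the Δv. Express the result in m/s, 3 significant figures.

Stage wet mass = m₀ − payload = 45,530 − 541 = 44,989 kg.
Stage dry mass = ε × stage wet mass = 0.113 × 44,989 = 5,083.76 kg.
Burnout mass m_f = stage dry + payload = 5,083.76 + 541 = 5,624.76 kg.
Δv = v_e · ln(45,530/5,624.76) = 3140.0 × ln(8.095) = 3140.0 × 2.0912 ≈ 6566 m/s.

Δv ≈ 6570 m/s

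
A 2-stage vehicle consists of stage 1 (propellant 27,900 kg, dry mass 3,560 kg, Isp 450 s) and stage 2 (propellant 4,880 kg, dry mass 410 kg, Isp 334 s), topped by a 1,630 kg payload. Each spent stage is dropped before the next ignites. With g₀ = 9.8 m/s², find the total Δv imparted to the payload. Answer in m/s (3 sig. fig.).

Δv ≈ 9720 m/s

Ignition mass of stage 1 = 27,900+3,560 + 4,880+410 + 1,630 = 38,380 kg.
Stage 1: m₀ = 38,380 kg, m_f = 38,380 − 27,900 = 10,480 kg; Δv = 450×9.8×ln(3.662) = 4410.0×1.2981 ≈ 5724 m/s.
Stage 2: m₀ = 6,920 kg, m_f = 6,920 − 4,880 = 2,040 kg; Δv = 334×9.8×ln(3.392) = 3273.2×1.2215 ≈ 3998 m/s.
Total Δv = 5724 + 3998 = 9722 m/s.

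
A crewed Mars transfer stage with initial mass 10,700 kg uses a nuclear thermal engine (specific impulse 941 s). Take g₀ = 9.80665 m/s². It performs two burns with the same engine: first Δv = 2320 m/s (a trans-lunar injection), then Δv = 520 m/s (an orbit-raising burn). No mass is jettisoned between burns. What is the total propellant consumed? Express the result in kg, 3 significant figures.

v_e = Isp · g₀ = 941 × 9.80665 = 9228.1 m/s.
After the first burn: m = 10700 × exp(−2320/9228.1) = 10700 × 0.77771 = 8,321.5 kg.
After the second burn: m = 8,321.5 × exp(−520/9228.1) = 8,321.5 × 0.94521 = 7,865.57 kg.
Total propellant = m₀ − m_final = 10700 − 7,865.57 = 2,834.43 kg.

total propellant consumed ≈ 2830 kg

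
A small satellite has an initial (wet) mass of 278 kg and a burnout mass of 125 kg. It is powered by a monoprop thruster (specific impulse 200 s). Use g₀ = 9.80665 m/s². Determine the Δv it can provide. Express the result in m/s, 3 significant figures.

Δv ≈ 1570 m/s

v_e = Isp · g₀ = 200 × 9.80665 = 1961.3 m/s.
Using Δv = v_e ln(m₀/m_f): Δv = v_e · ln(m₀/m_f) = 1961.3 × ln(2.224) = 1961.3 × 0.7993 ≈ 1567.7 m/s.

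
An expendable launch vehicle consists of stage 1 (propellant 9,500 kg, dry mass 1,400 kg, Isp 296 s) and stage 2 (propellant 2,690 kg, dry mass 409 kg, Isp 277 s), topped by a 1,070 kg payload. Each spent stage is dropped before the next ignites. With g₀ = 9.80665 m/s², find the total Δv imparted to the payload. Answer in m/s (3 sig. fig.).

Δv ≈ 5700 m/s

Ignition mass of stage 1 = 9,500+1,400 + 2,690+409 + 1,070 = 15,069 kg.
Stage 1: m₀ = 15,069 kg, m_f = 15,069 − 9,500 = 5,569 kg; Δv = 296×9.80665×ln(2.706) = 2902.8×0.9954 ≈ 2889 m/s.
Stage 2: m₀ = 4,169 kg, m_f = 4,169 − 2,690 = 1,479 kg; Δv = 277×9.80665×ln(2.819) = 2716.4×1.0363 ≈ 2815 m/s.
Total Δv = 2889 + 2815 = 5704 m/s.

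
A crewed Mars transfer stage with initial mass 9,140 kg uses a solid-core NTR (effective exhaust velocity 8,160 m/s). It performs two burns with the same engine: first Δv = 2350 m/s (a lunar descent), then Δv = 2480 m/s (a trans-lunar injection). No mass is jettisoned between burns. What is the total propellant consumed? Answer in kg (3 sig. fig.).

total propellant consumed ≈ 4080 kg

After the first burn: m = 9140 × exp(−2350/8160.0) = 9140 × 0.74977 = 6,852.9 kg.
After the second burn: m = 6,852.9 × exp(−2480/8160.0) = 6,852.9 × 0.73792 = 5,056.89 kg.
Total propellant = m₀ − m_final = 9140 − 5,056.89 = 4,083.11 kg.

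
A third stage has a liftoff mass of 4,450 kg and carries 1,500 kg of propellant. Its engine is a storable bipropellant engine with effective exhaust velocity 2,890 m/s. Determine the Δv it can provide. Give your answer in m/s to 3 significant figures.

m_f = m₀ − m_prop = 4,450 − 1,500 = 2,950 kg.
Δv = v_e · ln(m₀/m_f) = 2890.0 × ln(1.508) = 2890.0 × 0.4111 ≈ 1188.1 m/s.

Δv ≈ 1190 m/s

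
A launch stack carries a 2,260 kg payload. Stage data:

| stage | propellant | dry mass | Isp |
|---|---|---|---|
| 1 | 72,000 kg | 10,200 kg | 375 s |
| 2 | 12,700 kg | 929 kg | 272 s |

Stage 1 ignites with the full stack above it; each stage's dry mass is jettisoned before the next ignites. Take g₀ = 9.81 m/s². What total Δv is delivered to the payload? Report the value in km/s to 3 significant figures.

Ignition mass of stage 1 = 72,000+10,200 + 12,700+929 + 2,260 = 98,089 kg.
Stage 1: m₀ = 98,089 kg, m_f = 98,089 − 72,000 = 26,089 kg; Δv = 375×9.81×ln(3.76) = 3678.8×1.3244 ≈ 4872 m/s.
Stage 2: m₀ = 15,889 kg, m_f = 15,889 − 12,700 = 3,189 kg; Δv = 272×9.81×ln(4.982) = 2668.3×1.6059 ≈ 4285 m/s.
Total Δv = 4872 + 4285 = 9157 m/s.

Δv ≈ 9.16 km/s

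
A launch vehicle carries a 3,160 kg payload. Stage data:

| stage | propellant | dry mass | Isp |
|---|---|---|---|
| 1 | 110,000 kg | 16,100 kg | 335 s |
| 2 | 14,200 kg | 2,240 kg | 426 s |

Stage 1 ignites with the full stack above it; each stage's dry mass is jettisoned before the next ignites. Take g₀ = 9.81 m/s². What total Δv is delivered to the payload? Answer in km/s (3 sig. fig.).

Ignition mass of stage 1 = 110,000+16,100 + 14,200+2,240 + 3,160 = 145,700 kg.
Stage 1: m₀ = 145,700 kg, m_f = 145,700 − 110,000 = 35,700 kg; Δv = 335×9.81×ln(4.081) = 3286.4×1.4064 ≈ 4622 m/s.
Stage 2: m₀ = 19,600 kg, m_f = 19,600 − 14,200 = 5,400 kg; Δv = 426×9.81×ln(3.63) = 4179.1×1.2891 ≈ 5387 m/s.
Total Δv = 4622 + 5387 = 10009 m/s.

Δv ≈ 10.0 km/s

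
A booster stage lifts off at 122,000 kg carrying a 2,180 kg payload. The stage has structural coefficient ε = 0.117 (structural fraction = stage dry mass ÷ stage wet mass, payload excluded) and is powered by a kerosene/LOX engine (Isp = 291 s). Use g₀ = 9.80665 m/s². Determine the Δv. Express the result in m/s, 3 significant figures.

Δv ≈ 5760 m/s

Stage wet mass = m₀ − payload = 122,000 − 2,180 = 119,820 kg.
Stage dry mass = ε × stage wet mass = 0.117 × 119,820 = 14,018.9 kg.
Burnout mass m_f = stage dry + payload = 14,018.9 + 2,180 = 16,198.9 kg.
v_e = Isp · g₀ = 291 × 9.80665 = 2853.7 m/s.
Using Δv = v_e ln(m₀/m_f): Δv = v_e · ln(122,000/16,198.9) = 2853.7 × ln(7.531) = 2853.7 × 2.0191 ≈ 5762 m/s.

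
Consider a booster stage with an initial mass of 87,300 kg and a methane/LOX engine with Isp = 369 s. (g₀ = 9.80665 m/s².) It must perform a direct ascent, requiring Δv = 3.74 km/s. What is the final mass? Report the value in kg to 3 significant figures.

final mass ≈ 31100 kg

v_e = Isp · g₀ = 369 × 9.80665 = 3618.7 m/s.
By the Tsiolkovsky rocket equation, m₀/m_f = exp(Δv / v_e) = exp(3740 / 3618.7) = exp(1.0335) = 2.8110.
m_f = m₀ / 2.8110 = 87,300 / 2.8110 = 31,056.6 kg.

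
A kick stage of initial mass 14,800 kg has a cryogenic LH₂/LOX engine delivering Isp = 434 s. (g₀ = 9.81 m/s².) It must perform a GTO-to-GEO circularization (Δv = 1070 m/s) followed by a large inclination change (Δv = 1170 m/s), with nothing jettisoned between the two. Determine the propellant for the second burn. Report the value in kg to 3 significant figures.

v_e = Isp · g₀ = 434 × 9.81 = 4257.5 m/s.
After the first burn: m = 14800 × exp(−1070/4257.5) = 14800 × 0.77777 = 11,511 kg.
After the second burn: m = 11,511 × exp(−1170/4257.5) = 11,511 × 0.75972 = 8,745.14 kg.
Second-burn propellant = 11,511 − 8,745.14 = 2,765.86 kg.

propellant for the second burn ≈ 2770 kg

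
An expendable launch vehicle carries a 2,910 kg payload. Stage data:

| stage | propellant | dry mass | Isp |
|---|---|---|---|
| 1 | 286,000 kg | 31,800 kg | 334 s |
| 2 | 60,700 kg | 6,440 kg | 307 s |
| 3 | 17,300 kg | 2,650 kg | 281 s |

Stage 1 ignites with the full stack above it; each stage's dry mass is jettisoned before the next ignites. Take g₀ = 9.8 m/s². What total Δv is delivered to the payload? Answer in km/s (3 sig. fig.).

Δv ≈ 11.2 km/s

Ignition mass of stage 1 = 286,000+31,800 + 60,700+6,440 + 17,300+2,650 + 2,910 = 407,800 kg.
Stage 1: m₀ = 407,800 kg, m_f = 407,800 − 286,000 = 121,800 kg; Δv = 334×9.8×ln(3.348) = 3273.2×1.2084 ≈ 3955 m/s.
Stage 2: m₀ = 90,000 kg, m_f = 90,000 − 60,700 = 29,300 kg; Δv = 307×9.8×ln(3.072) = 3008.6×1.1222 ≈ 3376 m/s.
Stage 3: m₀ = 22,860 kg, m_f = 22,860 − 17,300 = 5,560 kg; Δv = 281×9.8×ln(4.112) = 2753.8×1.4138 ≈ 3893 m/s.
Total Δv = 3955 + 3376 + 3893 = 11224 m/s.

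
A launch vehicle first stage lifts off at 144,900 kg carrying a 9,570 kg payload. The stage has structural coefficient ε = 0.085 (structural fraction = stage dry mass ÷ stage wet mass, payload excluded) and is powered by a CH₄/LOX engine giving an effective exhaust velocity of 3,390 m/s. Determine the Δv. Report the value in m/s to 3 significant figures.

Δv ≈ 6540 m/s

Stage wet mass = m₀ − payload = 144,900 − 9,570 = 135,330 kg.
Stage dry mass = ε × stage wet mass = 0.085 × 135,330 = 11,503.1 kg.
Burnout mass m_f = stage dry + payload = 11,503.1 + 9,570 = 21,073.1 kg.
Δv = v_e · ln(144,900/21,073.1) = 3390.0 × ln(6.876) = 3390.0 × 1.9280 ≈ 6536 m/s.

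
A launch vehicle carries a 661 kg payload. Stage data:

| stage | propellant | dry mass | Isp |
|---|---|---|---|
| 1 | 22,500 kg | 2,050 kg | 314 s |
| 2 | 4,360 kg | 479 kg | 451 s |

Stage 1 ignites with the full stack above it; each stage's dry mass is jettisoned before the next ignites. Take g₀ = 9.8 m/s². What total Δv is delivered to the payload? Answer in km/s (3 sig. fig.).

Δv ≈ 11.2 km/s

Ignition mass of stage 1 = 22,500+2,050 + 4,360+479 + 661 = 30,050 kg.
Stage 1: m₀ = 30,050 kg, m_f = 30,050 − 22,500 = 7,550 kg; Δv = 314×9.8×ln(3.98) = 3077.2×1.3813 ≈ 4251 m/s.
Stage 2: m₀ = 5,500 kg, m_f = 5,500 − 4,360 = 1,140 kg; Δv = 451×9.8×ln(4.825) = 4419.8×1.5737 ≈ 6956 m/s.
Total Δv = 4251 + 6956 = 11207 m/s.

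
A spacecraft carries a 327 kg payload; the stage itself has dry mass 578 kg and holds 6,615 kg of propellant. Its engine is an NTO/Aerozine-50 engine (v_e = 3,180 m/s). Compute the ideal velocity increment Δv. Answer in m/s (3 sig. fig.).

Δv ≈ 6730 m/s

m₀ = payload + dry + propellant = 327 + 578 + 6,615 = 7,520 kg.
m_f = payload + dry = 327 + 578 = 905 kg.
From the ideal rocket equation, Δv = v_e · ln(m₀/m_f) = 3180.0 × ln(8.309) = 3180.0 × 2.1174 ≈ 6733.3 m/s.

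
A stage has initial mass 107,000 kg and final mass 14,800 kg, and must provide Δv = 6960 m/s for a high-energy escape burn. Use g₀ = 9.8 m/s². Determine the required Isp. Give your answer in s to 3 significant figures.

ln(m₀/m_f) = ln(107000/14800) = ln(7.23) = 1.9782.
Rocket equation: v_e = Δv / ln(m₀/m_f) = 6960 / 1.9782 = 3518.3 m/s.
Isp = v_e / g₀ = 3518.3 / 9.8 = 359.0 s.

Isp ≈ 359 s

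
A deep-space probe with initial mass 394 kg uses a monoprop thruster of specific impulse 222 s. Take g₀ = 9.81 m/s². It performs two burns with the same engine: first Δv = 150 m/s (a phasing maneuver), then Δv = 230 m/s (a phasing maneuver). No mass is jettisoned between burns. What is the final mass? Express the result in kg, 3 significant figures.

final mass ≈ 331 kg

v_e = Isp · g₀ = 222 × 9.81 = 2177.8 m/s.
After the first burn: m = 394 × exp(−150/2177.8) = 394 × 0.93344 = 367.775 kg.
After the second burn: m = 367.775 × exp(−230/2177.8) = 367.775 × 0.89978 = 330.917 kg.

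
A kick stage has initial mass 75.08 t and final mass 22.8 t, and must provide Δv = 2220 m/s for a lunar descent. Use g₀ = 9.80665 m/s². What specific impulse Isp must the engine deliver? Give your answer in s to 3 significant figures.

Isp ≈ 190 s

ln(m₀/m_f) = ln(75080/22800) = ln(3.293) = 1.1918.
By the Tsiolkovsky rocket equation, v_e = Δv / ln(m₀/m_f) = 2220 / 1.1918 = 1862.7 m/s.
Isp = v_e / g₀ = 1862.7 / 9.80665 = 189.9 s.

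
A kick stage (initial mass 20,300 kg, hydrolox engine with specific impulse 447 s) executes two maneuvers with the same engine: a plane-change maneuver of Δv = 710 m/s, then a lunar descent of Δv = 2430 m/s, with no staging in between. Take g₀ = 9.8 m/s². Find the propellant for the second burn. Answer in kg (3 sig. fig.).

v_e = Isp · g₀ = 447 × 9.8 = 4380.6 m/s.
After the first burn: m = 20300 × exp(−710/4380.6) = 20300 × 0.85037 = 17,262.5 kg.
After the second burn: m = 17,262.5 × exp(−2430/4380.6) = 17,262.5 × 0.57423 = 9,912.65 kg.
Second-burn propellant = 17,262.5 − 9,912.65 = 7,349.85 kg.

propellant for the second burn ≈ 7350 kg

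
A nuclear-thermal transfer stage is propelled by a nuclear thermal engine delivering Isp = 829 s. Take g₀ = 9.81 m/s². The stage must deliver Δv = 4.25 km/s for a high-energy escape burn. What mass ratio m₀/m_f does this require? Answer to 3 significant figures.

v_e = Isp · g₀ = 829 × 9.81 = 8132.5 m/s.
m₀/m_f = exp(Δv / v_e) = exp(4250 / 8132.5) = exp(0.5226) = 1.6864.

mass ratio ≈ 1.69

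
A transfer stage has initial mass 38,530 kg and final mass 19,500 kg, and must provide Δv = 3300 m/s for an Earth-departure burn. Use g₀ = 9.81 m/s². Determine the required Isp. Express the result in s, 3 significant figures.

ln(m₀/m_f) = ln(38530/19500) = ln(1.976) = 0.6810.
Rocket equation: v_e = Δv / ln(m₀/m_f) = 3300 / 0.6810 = 4845.7 m/s.
Isp = v_e / g₀ = 4845.7 / 9.81 = 494.0 s.

Isp ≈ 494 s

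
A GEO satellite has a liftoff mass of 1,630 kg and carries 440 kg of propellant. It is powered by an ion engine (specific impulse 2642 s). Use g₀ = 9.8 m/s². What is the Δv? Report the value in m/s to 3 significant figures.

v_e = Isp · g₀ = 2642 × 9.8 = 25891.6 m/s.
m_f = m₀ − m_prop = 1,630 − 440 = 1,190 kg.
Δv = v_e · ln(m₀/m_f) = 25891.6 × ln(1.37) = 25891.6 × 0.3146 ≈ 8146.2 m/s.

Δv ≈ 8150 m/s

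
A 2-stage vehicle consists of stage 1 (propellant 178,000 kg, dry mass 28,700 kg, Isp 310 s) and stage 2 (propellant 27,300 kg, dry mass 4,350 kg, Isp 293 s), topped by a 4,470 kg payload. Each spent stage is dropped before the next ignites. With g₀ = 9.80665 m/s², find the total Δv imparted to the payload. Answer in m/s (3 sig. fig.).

Δv ≈ 8070 m/s

Ignition mass of stage 1 = 178,000+28,700 + 27,300+4,350 + 4,470 = 242,820 kg.
Stage 1: m₀ = 242,820 kg, m_f = 242,820 − 178,000 = 64,820 kg; Δv = 310×9.80665×ln(3.746) = 3040.1×1.3207 ≈ 4015 m/s.
Stage 2: m₀ = 36,120 kg, m_f = 36,120 − 27,300 = 8,820 kg; Δv = 293×9.80665×ln(4.095) = 2873.3×1.4098 ≈ 4051 m/s.
Total Δv = 4015 + 4051 = 8066 m/s.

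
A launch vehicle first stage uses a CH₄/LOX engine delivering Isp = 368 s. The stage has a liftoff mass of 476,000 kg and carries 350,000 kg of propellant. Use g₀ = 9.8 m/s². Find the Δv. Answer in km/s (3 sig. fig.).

v_e = Isp · g₀ = 368 × 9.8 = 3606.4 m/s.
m_f = m₀ − m_prop = 476,000 − 350,000 = 126,000 kg.
Using Δv = v_e ln(m₀/m_f): Δv = v_e · ln(m₀/m_f) = 3606.4 × ln(3.778) = 3606.4 × 1.3291 ≈ 4793.4 m/s.

Δv ≈ 4.79 km/s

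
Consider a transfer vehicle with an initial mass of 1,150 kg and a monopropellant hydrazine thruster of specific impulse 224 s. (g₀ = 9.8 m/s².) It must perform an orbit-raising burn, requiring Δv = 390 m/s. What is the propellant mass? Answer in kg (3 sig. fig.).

v_e = Isp · g₀ = 224 × 9.8 = 2195.2 m/s.
Rocket equation: m₀/m_f = exp(Δv / v_e) = exp(390 / 2195.2) = exp(0.1777) = 1.1944.
m_f = 1,150 / 1.1944 = 962.827 kg, so propellant = m₀ − m_f = 1,150 − 962.827 = 187.173 kg.

propellant mass ≈ 187 kg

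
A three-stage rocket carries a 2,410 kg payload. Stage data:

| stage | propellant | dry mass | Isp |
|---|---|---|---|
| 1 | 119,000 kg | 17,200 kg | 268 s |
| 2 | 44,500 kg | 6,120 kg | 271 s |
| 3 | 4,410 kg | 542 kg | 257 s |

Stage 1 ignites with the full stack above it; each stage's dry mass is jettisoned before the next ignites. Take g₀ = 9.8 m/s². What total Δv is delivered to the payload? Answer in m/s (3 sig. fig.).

Ignition mass of stage 1 = 119,000+17,200 + 44,500+6,120 + 4,410+542 + 2,410 = 194,182 kg.
Stage 1: m₀ = 194,182 kg, m_f = 194,182 − 119,000 = 75,182 kg; Δv = 268×9.8×ln(2.583) = 2626.4×0.9489 ≈ 2492 m/s.
Stage 2: m₀ = 57,982 kg, m_f = 57,982 − 44,500 = 13,482 kg; Δv = 271×9.8×ln(4.301) = 2655.8×1.4588 ≈ 3874 m/s.
Stage 3: m₀ = 7,362 kg, m_f = 7,362 − 4,410 = 2,952 kg; Δv = 257×9.8×ln(2.494) = 2518.6×0.9138 ≈ 2302 m/s.
Total Δv = 2492 + 3874 + 2302 = 8668 m/s.

Δv ≈ 8670 m/s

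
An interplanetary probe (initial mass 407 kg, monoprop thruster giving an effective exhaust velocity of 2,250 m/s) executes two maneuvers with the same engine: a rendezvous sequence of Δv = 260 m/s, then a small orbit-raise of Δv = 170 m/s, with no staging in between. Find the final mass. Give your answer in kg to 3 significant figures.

After the first burn: m = 407 × exp(−260/2250.0) = 407 × 0.89087 = 362.584 kg.
After the second burn: m = 362.584 × exp(−170/2250.0) = 362.584 × 0.92723 = 336.199 kg.

final mass ≈ 336 kg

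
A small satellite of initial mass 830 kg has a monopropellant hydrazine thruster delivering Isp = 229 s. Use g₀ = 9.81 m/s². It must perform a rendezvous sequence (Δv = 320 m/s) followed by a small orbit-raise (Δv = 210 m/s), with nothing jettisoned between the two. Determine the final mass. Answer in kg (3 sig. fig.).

final mass ≈ 656 kg

v_e = Isp · g₀ = 229 × 9.81 = 2246.5 m/s.
After the first burn: m = 830 × exp(−320/2246.5) = 830 × 0.86724 = 719.809 kg.
After the second burn: m = 719.809 × exp(−210/2246.5) = 719.809 × 0.91076 = 655.573 kg.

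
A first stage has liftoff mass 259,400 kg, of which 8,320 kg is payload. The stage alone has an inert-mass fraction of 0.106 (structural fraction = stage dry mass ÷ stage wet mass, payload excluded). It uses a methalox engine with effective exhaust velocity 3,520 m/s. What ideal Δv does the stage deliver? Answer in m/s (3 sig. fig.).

Stage wet mass = m₀ − payload = 259,400 − 8,320 = 251,080 kg.
Stage dry mass = ε × stage wet mass = 0.106 × 251,080 = 26,614.5 kg.
Burnout mass m_f = stage dry + payload = 26,614.5 + 8,320 = 34,934.5 kg.
By the Tsiolkovsky rocket equation, Δv = v_e · ln(259,400/34,934.5) = 3520.0 × ln(7.425) = 3520.0 × 2.0049 ≈ 7057 m/s.

Δv ≈ 7060 m/s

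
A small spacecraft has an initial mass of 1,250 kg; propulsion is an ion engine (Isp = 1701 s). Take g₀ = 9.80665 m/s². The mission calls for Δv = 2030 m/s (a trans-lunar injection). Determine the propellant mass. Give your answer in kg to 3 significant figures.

v_e = Isp · g₀ = 1701 × 9.80665 = 16681.1 m/s.
Using Δv = v_e ln(m₀/m_f): m₀/m_f = exp(Δv / v_e) = exp(2030 / 16681.1) = exp(0.1217) = 1.1294.
m_f = 1,250 / 1.1294 = 1,106.78 kg, so propellant = m₀ − m_f = 1,250 − 1,106.78 = 143.22 kg.

propellant mass ≈ 143 kg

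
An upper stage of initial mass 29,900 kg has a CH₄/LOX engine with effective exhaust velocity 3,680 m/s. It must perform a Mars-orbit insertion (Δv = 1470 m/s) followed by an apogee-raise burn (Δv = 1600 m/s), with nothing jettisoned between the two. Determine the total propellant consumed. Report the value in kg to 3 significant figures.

total propellant consumed ≈ 16900 kg

After the first burn: m = 29900 × exp(−1470/3680.0) = 29900 × 0.67068 = 20,053.3 kg.
After the second burn: m = 20,053.3 × exp(−1600/3680.0) = 20,053.3 × 0.64741 = 12,982.7 kg.
Total propellant = m₀ − m_final = 29900 − 12,982.7 = 16,917.3 kg.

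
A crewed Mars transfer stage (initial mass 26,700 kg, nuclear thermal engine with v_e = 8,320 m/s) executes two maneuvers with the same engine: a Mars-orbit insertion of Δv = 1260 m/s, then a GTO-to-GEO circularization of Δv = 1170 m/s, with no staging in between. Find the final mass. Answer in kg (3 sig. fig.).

After the first burn: m = 26700 × exp(−1260/8320.0) = 26700 × 0.85947 = 22,947.8 kg.
After the second burn: m = 22,947.8 × exp(−1170/8320.0) = 22,947.8 × 0.86882 = 19,937.5 kg.

final mass ≈ 19900 kg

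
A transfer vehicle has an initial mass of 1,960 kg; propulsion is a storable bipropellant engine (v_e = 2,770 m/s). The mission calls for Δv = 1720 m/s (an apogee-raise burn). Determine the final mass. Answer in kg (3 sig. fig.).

final mass ≈ 1050 kg

By the Tsiolkovsky rocket equation, m₀/m_f = exp(Δv / v_e) = exp(1720 / 2770.0) = exp(0.6209) = 1.8607.
m_f = m₀ / 1.8607 = 1,960 / 1.8607 = 1,053.37 kg.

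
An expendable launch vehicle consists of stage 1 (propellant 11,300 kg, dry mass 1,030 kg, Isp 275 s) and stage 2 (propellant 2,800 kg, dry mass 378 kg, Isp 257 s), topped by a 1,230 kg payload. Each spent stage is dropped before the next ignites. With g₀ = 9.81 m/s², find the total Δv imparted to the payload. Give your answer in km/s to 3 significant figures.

Δv ≈ 5.58 km/s

Ignition mass of stage 1 = 11,300+1,030 + 2,800+378 + 1,230 = 16,738 kg.
Stage 1: m₀ = 16,738 kg, m_f = 16,738 − 11,300 = 5,438 kg; Δv = 275×9.81×ln(3.078) = 2697.8×1.1243 ≈ 3033 m/s.
Stage 2: m₀ = 4,408 kg, m_f = 4,408 − 2,800 = 1,608 kg; Δv = 257×9.81×ln(2.741) = 2521.2×1.0084 ≈ 2542 m/s.
Total Δv = 3033 + 2542 = 5575 m/s.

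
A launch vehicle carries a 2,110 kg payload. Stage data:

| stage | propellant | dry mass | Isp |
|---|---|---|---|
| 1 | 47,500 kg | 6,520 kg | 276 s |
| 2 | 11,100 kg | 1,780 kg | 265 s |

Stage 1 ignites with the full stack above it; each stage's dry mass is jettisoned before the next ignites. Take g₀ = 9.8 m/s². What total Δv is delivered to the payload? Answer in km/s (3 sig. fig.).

Δv ≈ 6.66 km/s

Ignition mass of stage 1 = 47,500+6,520 + 11,100+1,780 + 2,110 = 69,010 kg.
Stage 1: m₀ = 69,010 kg, m_f = 69,010 − 47,500 = 21,510 kg; Δv = 276×9.8×ln(3.208) = 2704.8×1.1657 ≈ 3153 m/s.
Stage 2: m₀ = 14,990 kg, m_f = 14,990 − 11,100 = 3,890 kg; Δv = 265×9.8×ln(3.853) = 2597.0×1.3490 ≈ 3503 m/s.
Total Δv = 3153 + 3503 = 6656 m/s.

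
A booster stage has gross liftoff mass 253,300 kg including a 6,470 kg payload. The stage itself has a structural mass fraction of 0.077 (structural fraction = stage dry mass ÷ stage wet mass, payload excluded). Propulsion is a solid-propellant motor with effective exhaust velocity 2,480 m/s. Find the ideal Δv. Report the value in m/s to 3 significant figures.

Stage wet mass = m₀ − payload = 253,300 − 6,470 = 246,830 kg.
Stage dry mass = ε × stage wet mass = 0.077 × 246,830 = 19,005.9 kg.
Burnout mass m_f = stage dry + payload = 19,005.9 + 6,470 = 25,475.9 kg.
Δv = v_e · ln(253,300/25,475.9) = 2480.0 × ln(9.943) = 2480.0 × 2.2968 ≈ 5696 m/s.

Δv ≈ 5700 m/s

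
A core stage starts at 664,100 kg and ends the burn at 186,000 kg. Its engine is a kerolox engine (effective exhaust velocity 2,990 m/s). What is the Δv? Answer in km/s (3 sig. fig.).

Δv ≈ 3.81 km/s

Δv = v_e · ln(m₀/m_f) = 2990.0 × ln(3.57) = 2990.0 × 1.2727 ≈ 3805.3 m/s.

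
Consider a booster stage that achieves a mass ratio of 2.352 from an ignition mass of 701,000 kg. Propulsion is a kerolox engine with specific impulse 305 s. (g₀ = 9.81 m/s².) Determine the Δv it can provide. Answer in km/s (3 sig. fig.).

v_e = Isp · g₀ = 305 × 9.81 = 2992.1 m/s.
Using Δv = v_e ln(m₀/m_f): Δv = v_e · ln(2.352) = 2992.1 × 0.8553 ≈ 2559.0 m/s.

Δv ≈ 2.56 km/s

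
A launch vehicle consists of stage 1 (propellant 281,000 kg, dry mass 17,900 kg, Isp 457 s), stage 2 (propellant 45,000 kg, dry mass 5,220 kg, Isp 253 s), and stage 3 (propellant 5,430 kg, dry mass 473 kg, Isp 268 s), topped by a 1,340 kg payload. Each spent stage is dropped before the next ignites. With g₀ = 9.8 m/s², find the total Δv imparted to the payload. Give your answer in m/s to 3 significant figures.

Ignition mass of stage 1 = 281,000+17,900 + 45,000+5,220 + 5,430+473 + 1,340 = 356,363 kg.
Stage 1: m₀ = 356,363 kg, m_f = 356,363 − 281,000 = 75,363 kg; Δv = 457×9.8×ln(4.729) = 4478.6×1.5536 ≈ 6958 m/s.
Stage 2: m₀ = 57,463 kg, m_f = 57,463 − 45,000 = 12,463 kg; Δv = 253×9.8×ln(4.611) = 2479.4×1.5284 ≈ 3789 m/s.
Stage 3: m₀ = 7,243 kg, m_f = 7,243 − 5,430 = 1,813 kg; Δv = 268×9.8×ln(3.995) = 2626.4×1.3851 ≈ 3638 m/s.
Total Δv = 6958 + 3789 + 3638 = 14385 m/s.

Δv ≈ 14400 m/s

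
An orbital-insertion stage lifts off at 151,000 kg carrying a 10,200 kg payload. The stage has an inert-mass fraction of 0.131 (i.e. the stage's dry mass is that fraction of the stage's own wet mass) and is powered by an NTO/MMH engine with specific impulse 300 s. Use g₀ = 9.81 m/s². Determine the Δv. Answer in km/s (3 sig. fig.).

Δv ≈ 4.89 km/s

Stage wet mass = m₀ − payload = 151,000 − 10,200 = 140,800 kg.
Stage dry mass = ε × stage wet mass = 0.131 × 140,800 = 18,444.8 kg.
Burnout mass m_f = stage dry + payload = 18,444.8 + 10,200 = 28,644.8 kg.
v_e = Isp · g₀ = 300 × 9.81 = 2943.0 m/s.
Rocket equation: Δv = v_e · ln(151,000/28,644.8) = 2943.0 × ln(5.271) = 2943.0 × 1.6623 ≈ 4892 m/s.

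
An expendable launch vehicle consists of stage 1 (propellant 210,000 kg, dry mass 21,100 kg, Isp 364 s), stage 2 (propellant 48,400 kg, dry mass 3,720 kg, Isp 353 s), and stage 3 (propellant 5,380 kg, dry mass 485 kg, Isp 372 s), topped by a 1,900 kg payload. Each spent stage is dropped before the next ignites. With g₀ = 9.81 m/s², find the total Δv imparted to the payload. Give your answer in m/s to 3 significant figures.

Ignition mass of stage 1 = 210,000+21,100 + 48,400+3,720 + 5,380+485 + 1,900 = 290,985 kg.
Stage 1: m₀ = 290,985 kg, m_f = 290,985 − 210,000 = 80,985 kg; Δv = 364×9.81×ln(3.593) = 3570.8×1.2790 ≈ 4567 m/s.
Stage 2: m₀ = 59,885 kg, m_f = 59,885 − 48,400 = 11,485 kg; Δv = 353×9.81×ln(5.214) = 3462.9×1.6514 ≈ 5719 m/s.
Stage 3: m₀ = 7,765 kg, m_f = 7,765 − 5,380 = 2,385 kg; Δv = 372×9.81×ln(3.256) = 3649.3×1.1804 ≈ 4308 m/s.
Total Δv = 4567 + 5719 + 4308 = 14594 m/s.

Δv ≈ 14600 m/s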